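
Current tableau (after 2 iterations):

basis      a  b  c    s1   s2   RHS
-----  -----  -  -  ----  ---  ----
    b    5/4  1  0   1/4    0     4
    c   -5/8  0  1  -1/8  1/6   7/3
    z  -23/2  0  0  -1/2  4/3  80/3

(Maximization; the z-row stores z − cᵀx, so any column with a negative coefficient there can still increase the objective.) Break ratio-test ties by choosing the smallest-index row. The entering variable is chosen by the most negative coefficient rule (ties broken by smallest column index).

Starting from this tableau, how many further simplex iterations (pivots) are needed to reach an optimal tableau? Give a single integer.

1

pivot: a in, b out → z = 952/15
No improving column remains; optimal.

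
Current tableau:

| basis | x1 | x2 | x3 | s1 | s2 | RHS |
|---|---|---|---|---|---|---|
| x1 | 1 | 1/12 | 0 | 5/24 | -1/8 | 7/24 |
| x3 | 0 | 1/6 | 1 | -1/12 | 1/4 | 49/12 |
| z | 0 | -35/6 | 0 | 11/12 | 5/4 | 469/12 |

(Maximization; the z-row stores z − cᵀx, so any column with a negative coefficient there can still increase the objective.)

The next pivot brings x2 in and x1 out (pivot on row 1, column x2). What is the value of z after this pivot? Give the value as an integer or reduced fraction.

Minimum ratio for x2: (7/24)/(1/12) = 7/2.
z changes by −(z-row coeff of x2)·ratio = −(-35/6)·(7/2) = 245/12.
New z = 469/12 + (245/12) = 119/2.

119/2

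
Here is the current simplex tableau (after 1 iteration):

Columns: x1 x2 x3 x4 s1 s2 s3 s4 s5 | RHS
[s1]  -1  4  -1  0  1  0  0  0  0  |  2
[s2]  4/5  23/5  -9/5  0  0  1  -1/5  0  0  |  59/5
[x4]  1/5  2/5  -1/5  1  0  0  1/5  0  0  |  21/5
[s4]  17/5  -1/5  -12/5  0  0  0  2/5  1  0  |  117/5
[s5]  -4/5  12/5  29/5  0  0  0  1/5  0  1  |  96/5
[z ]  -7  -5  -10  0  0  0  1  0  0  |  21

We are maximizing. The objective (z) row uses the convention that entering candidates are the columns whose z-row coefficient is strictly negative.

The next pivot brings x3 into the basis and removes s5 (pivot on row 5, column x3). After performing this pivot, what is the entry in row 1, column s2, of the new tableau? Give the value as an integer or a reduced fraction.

0

Pivot element is row 5, column x3: 29/5.
Normalize row 5: new (row 5, s2) = 0/(29/5) = 0.
row 1 ← row 1 − (-1)·(new row 5): 0 − (-1)·0 = 0.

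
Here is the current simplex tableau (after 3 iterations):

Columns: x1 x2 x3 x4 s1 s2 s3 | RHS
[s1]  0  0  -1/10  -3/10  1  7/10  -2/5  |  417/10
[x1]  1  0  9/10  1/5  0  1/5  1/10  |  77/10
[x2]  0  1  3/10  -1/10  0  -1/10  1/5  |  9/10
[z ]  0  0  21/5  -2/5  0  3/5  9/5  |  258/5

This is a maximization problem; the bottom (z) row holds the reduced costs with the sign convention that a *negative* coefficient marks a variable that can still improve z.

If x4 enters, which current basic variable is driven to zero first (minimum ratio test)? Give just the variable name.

x1

Ratios: row 1 (s1): entry -3/10 ≤ 0, skip; row 2 (x1): (77/10)/(1/5) = 77/2; row 3 (x2): entry -1/10 ≤ 0, skip.
Minimum ratio 77/2 is in the x1 row, so x1 leaves.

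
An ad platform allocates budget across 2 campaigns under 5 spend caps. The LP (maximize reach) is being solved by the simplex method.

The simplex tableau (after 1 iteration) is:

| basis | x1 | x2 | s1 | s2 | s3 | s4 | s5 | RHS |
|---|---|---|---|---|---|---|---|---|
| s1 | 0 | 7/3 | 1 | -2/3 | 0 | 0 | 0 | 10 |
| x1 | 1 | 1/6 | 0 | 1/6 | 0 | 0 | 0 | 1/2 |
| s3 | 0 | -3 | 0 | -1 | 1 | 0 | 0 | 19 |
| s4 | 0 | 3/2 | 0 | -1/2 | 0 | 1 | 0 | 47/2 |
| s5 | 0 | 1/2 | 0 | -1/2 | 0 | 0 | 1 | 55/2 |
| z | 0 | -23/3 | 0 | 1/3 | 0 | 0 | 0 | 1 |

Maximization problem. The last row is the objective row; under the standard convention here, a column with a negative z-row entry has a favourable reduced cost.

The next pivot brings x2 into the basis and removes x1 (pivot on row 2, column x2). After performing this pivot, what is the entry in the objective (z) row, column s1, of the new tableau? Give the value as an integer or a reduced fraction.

0

Pivot element is row 2, column x2: 1/6.
Normalize row 2: new (row 2, s1) = 0/(1/6) = 0.
z-row ← z-row − (-23/3)·(new row 2): 0 − (-23/3)·0 = 0.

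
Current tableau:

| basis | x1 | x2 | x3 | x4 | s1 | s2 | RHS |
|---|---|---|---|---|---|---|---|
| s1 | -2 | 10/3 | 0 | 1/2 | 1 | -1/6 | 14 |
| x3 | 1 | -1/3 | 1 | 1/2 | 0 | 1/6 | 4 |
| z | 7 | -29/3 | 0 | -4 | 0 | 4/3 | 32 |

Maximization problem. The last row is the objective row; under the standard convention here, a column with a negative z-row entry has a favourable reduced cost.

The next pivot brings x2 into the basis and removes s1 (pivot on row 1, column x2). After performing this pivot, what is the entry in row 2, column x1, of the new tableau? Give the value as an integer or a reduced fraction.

Pivot element is row 1, column x2: 10/3.
Normalize row 1: new (row 1, x1) = (-2)/(10/3) = -3/5.
row 2 ← row 2 − (-1/3)·(new row 1): 1 − (-1/3)·(-3/5) = 4/5.

4/5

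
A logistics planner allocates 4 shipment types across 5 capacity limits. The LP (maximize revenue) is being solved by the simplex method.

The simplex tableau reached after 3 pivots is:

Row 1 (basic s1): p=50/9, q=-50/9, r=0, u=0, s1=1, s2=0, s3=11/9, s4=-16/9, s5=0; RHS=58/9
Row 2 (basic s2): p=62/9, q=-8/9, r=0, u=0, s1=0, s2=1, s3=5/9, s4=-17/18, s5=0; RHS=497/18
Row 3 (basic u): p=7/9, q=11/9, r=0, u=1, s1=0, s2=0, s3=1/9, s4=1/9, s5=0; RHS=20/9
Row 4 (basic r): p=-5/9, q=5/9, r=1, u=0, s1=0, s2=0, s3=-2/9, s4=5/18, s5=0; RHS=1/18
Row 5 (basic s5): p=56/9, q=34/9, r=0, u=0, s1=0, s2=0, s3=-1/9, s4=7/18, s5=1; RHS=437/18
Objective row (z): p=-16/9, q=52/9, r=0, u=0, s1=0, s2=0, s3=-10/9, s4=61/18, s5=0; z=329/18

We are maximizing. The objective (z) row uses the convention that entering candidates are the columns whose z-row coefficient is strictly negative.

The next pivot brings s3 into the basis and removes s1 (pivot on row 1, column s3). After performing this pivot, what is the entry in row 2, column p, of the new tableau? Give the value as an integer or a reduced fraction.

Pivot element is row 1, column s3: 11/9.
Normalize row 1: new (row 1, p) = (50/9)/(11/9) = 50/11.
row 2 ← row 2 − (5/9)·(new row 1): 62/9 − (5/9)·(50/11) = 48/11.

48/11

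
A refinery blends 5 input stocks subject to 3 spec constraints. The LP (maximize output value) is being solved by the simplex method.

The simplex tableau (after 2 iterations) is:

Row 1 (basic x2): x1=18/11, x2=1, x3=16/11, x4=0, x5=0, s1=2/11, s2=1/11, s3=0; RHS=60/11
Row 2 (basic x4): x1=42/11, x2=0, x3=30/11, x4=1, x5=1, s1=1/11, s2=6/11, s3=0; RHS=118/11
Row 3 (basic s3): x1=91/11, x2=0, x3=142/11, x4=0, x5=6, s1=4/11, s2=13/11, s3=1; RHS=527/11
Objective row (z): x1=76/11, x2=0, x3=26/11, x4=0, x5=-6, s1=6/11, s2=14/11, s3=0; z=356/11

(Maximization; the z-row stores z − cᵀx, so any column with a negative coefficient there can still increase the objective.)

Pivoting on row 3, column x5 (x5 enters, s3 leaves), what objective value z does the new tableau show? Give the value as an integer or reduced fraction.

883/11

Minimum ratio for x5: (527/11)/6 = 527/66.
z changes by −(z-row coeff of x5)·ratio = −(-6)·(527/66) = 527/11.
New z = 356/11 + (527/11) = 883/11.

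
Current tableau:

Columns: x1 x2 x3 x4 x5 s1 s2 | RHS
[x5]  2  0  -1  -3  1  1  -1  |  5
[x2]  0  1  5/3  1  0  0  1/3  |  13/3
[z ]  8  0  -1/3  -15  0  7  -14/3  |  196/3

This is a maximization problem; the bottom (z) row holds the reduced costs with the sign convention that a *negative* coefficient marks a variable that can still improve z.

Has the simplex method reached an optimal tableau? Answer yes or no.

Column x3 has objective-row coefficient -1/3, which is negative; an improving pivot exists, so not yet optimal.

no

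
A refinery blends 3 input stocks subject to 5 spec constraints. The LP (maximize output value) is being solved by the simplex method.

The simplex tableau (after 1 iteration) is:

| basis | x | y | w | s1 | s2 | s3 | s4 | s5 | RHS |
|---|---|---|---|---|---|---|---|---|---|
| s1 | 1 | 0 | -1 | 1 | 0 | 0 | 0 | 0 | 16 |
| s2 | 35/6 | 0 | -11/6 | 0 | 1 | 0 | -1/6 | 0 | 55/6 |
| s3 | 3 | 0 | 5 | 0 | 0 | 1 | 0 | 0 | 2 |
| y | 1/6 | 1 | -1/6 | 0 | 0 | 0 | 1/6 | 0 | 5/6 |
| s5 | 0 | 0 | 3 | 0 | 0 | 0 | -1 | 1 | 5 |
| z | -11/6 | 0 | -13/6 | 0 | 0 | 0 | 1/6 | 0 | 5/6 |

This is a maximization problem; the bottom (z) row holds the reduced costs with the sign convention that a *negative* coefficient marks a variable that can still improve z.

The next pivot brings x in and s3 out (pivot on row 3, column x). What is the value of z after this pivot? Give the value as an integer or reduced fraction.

Minimum ratio for x: 2/3 = 2/3.
z changes by −(z-row coeff of x)·ratio = −(-11/6)·(2/3) = 11/9.
New z = 5/6 + (11/9) = 37/18.

37/18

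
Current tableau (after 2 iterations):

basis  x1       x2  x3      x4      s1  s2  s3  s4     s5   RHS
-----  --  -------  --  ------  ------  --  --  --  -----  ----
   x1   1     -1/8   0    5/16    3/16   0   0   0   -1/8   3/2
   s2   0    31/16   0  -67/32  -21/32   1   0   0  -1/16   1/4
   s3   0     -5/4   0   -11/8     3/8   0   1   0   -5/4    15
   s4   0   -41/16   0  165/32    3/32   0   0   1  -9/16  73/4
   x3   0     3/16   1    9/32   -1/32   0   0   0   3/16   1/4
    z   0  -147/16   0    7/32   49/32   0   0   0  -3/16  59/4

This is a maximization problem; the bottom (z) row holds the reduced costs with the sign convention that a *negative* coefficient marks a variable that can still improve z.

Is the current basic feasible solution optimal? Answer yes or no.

no

Column x2 has objective-row coefficient -147/16, which is negative; an improving pivot exists, so not yet optimal.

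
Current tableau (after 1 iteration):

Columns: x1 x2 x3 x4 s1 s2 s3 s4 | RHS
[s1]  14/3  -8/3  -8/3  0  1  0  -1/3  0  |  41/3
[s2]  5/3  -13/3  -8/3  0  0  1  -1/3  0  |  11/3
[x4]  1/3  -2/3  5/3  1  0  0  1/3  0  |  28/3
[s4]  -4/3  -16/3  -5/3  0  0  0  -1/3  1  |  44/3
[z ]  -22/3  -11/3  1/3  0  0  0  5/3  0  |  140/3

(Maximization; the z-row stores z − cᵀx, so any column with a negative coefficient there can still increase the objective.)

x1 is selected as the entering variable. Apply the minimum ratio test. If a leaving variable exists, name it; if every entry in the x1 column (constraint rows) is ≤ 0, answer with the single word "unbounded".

s2

Ratios: row 1 (s1): (41/3)/(14/3) = 41/14; row 2 (s2): (11/3)/(5/3) = 11/5; row 3 (x4): (28/3)/(1/3) = 28; row 4 (s4): entry -4/3 ≤ 0, skip.
Minimum ratio is in the s2 row, so s2 leaves.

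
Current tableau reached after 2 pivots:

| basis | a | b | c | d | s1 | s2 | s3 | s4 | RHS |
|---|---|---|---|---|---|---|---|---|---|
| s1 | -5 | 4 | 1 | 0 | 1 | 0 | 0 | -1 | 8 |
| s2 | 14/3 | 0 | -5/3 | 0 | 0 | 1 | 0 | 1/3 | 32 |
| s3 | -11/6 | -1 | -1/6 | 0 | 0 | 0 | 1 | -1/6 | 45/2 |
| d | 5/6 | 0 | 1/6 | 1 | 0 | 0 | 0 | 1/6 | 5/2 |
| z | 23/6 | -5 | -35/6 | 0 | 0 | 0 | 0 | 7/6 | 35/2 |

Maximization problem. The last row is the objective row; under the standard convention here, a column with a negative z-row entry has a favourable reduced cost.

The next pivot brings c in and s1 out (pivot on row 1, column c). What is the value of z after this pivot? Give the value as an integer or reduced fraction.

385/6

Minimum ratio for c: 8/1 = 8.
z changes by −(z-row coeff of c)·ratio = −(-35/6)·8 = 140/3.
New z = 35/2 + (140/3) = 385/6.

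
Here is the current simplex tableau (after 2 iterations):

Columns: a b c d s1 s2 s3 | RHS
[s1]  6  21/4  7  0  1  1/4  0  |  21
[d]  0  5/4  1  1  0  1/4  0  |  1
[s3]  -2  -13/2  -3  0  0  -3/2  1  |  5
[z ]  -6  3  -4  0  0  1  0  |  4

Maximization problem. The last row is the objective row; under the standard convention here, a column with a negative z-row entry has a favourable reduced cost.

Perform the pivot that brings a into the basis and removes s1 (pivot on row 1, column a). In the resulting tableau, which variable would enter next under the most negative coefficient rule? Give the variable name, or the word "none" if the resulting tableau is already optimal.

none

Pivot element 6. New z-row = old z-row − (-6)·(row 1/6).
Updated z-row coefficients: a: 0, b: 33/4, c: 3, d: 0, s1: 1, s2: 5/4, s3: 0.
No coefficient is strictly negative; the tableau after this pivot is optimal.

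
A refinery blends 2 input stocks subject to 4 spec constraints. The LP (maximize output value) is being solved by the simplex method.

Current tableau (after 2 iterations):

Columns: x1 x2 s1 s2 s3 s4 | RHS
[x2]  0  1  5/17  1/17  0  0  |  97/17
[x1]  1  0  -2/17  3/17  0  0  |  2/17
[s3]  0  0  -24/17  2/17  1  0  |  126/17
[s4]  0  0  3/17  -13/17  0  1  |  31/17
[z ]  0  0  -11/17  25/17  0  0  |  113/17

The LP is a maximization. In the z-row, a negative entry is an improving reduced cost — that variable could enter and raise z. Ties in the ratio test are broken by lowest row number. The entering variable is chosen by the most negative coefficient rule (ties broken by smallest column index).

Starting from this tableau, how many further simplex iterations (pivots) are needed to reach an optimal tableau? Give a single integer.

pivot: s1 in, s4 out → z = 40/3
pivot: s2 in, x2 out → z = 16
No improving column remains; optimal.

2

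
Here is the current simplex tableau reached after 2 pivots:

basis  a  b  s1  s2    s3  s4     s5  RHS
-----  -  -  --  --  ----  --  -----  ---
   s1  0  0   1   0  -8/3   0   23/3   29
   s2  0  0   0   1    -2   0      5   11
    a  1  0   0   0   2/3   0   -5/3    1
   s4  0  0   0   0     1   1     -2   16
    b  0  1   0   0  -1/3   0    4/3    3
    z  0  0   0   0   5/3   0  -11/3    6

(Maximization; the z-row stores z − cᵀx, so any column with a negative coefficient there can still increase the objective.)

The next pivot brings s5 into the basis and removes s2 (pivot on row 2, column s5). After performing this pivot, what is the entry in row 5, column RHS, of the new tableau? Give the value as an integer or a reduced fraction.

Pivot element is row 2, column s5: 5.
Normalize row 2: new (row 2, RHS) = 11/5 = 11/5.
row 5 ← row 5 − (4/3)·(new row 2): 3 − (4/3)·(11/5) = 1/15.

1/15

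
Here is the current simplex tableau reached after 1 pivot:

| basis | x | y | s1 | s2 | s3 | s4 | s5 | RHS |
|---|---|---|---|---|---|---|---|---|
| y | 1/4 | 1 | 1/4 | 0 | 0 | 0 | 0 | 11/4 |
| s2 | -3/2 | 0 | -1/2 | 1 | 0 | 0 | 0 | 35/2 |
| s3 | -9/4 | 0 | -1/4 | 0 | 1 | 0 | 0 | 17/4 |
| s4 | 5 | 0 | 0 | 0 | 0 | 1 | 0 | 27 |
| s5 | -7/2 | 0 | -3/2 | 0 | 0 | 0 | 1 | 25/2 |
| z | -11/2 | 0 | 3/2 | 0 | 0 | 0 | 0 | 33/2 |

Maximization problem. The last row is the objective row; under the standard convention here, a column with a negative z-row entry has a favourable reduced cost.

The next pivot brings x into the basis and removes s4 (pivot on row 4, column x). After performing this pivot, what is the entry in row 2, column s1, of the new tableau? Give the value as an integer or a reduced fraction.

Pivot element is row 4, column x: 5.
Normalize row 4: new (row 4, s1) = 0/5 = 0.
row 2 ← row 2 − (-3/2)·(new row 4): -1/2 − (-3/2)·0 = -1/2.

-1/2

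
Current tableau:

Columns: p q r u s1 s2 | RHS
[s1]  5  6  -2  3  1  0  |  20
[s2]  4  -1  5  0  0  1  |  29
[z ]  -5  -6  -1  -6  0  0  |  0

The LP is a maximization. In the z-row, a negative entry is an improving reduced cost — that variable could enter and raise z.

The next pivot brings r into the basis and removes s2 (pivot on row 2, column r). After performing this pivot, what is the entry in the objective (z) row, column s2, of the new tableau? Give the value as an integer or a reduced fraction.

Pivot element is row 2, column r: 5.
Normalize row 2: new (row 2, s2) = 1/5 = 1/5.
z-row ← z-row − (-1)·(new row 2): 0 − (-1)·(1/5) = 1/5.

1/5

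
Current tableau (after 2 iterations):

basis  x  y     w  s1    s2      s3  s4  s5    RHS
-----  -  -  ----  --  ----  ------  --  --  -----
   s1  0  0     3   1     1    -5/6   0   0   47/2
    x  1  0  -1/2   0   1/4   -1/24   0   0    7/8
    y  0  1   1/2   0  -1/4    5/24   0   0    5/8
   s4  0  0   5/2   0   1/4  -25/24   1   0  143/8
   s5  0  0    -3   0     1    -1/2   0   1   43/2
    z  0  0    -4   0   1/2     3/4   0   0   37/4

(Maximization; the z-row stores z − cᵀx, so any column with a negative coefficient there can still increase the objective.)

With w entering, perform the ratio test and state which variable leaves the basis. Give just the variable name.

y

Ratios: row 1 (s1): (47/2)/3 = 47/6; row 2 (x): entry -1/2 ≤ 0, skip; row 3 (y): (5/8)/(1/2) = 5/4; row 4 (s4): (143/8)/(5/2) = 143/20; row 5 (s5): entry -3 ≤ 0, skip.
Minimum ratio 5/4 is in the y row, so y leaves.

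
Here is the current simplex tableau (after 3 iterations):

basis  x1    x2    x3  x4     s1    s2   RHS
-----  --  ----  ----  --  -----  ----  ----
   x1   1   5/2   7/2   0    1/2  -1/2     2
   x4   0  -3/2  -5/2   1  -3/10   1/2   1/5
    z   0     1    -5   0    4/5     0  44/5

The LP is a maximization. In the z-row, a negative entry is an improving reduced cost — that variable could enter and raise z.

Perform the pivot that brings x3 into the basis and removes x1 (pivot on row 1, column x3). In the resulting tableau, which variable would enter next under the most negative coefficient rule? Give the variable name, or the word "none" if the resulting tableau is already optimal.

Pivot element 7/2. New z-row = old z-row − (-5)·(row 1/(7/2)).
Updated z-row coefficients: x1: 10/7, x2: 32/7, x3: 0, x4: 0, s1: 53/35, s2: -5/7.
The most negative is -5/7 in column s2, so s2 would enter next.

s2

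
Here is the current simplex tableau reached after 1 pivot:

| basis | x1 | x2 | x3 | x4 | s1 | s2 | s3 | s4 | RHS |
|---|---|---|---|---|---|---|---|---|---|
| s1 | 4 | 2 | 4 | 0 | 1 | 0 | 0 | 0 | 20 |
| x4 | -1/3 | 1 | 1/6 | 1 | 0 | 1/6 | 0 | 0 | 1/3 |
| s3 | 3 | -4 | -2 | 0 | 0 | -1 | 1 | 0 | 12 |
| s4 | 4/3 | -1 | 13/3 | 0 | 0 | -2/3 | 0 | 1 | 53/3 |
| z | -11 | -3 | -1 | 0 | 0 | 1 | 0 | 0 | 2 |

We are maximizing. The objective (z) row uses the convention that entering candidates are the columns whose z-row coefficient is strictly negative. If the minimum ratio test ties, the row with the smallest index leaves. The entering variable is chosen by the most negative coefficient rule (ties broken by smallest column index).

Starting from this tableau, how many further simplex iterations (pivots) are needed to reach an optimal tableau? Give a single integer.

2

pivot: x1 in, s3 out → z = 46
pivot: x2 in, s1 out → z = 612/11
No improving column remains; optimal.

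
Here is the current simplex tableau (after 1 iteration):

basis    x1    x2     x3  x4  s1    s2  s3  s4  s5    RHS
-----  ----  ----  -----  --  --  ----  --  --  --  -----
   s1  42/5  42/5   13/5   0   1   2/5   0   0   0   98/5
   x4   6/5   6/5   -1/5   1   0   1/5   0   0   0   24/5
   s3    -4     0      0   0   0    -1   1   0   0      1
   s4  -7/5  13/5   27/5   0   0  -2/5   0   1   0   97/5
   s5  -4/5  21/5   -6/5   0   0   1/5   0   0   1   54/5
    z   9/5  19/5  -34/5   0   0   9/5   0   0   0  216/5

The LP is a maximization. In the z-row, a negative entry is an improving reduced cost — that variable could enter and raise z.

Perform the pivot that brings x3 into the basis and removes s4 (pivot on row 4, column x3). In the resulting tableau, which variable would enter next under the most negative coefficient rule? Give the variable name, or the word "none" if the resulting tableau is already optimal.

Pivot element 27/5. New z-row = old z-row − (-34/5)·(row 4/(27/5)).
Updated z-row coefficients: x1: 1/27, x2: 191/27, x3: 0, x4: 0, s1: 0, s2: 35/27, s3: 0, s4: 34/27, s5: 0.
No coefficient is strictly negative; the tableau after this pivot is optimal.

none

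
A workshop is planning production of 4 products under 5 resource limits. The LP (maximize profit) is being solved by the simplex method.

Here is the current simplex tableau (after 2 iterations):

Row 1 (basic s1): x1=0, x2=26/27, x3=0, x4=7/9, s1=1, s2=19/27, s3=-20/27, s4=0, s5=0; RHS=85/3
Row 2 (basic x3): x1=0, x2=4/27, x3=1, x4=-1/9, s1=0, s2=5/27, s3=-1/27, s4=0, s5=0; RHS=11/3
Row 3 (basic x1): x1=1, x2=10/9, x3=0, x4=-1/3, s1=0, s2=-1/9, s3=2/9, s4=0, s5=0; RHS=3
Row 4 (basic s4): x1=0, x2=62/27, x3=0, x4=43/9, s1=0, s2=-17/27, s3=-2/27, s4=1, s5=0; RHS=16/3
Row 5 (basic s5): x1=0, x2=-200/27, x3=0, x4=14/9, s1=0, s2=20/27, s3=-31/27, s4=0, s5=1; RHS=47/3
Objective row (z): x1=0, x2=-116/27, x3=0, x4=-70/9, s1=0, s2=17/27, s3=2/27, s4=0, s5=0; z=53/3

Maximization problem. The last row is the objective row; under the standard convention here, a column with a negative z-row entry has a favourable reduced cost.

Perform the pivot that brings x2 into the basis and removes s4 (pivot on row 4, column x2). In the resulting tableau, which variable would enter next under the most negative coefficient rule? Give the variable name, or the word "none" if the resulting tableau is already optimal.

s2

Pivot element 62/27. New z-row = old z-row − (-116/27)·(row 4/(62/27)).
Updated z-row coefficients: x1: 0, x2: 0, x3: 0, x4: 36/31, s1: 0, s2: -17/31, s3: -2/31, s4: 58/31, s5: 0.
The most negative is -17/31 in column s2, so s2 would enter next.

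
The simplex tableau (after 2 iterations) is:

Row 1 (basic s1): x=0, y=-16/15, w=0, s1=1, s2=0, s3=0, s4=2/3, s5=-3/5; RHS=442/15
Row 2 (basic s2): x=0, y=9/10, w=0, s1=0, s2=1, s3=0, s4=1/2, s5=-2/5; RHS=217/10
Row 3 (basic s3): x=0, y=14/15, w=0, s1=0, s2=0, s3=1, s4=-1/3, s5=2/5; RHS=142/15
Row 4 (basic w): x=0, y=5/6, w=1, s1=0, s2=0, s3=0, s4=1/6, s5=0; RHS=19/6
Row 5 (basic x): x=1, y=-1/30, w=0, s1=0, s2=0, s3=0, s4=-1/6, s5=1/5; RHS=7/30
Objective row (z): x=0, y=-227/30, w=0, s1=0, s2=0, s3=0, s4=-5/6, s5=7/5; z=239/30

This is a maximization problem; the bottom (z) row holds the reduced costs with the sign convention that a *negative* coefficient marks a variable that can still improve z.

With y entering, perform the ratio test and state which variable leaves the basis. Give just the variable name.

w

Ratios: row 1 (s1): entry -16/15 ≤ 0, skip; row 2 (s2): (217/10)/(9/10) = 217/9; row 3 (s3): (142/15)/(14/15) = 71/7; row 4 (w): (19/6)/(5/6) = 19/5; row 5 (x): entry -1/30 ≤ 0, skip.
Minimum ratio 19/5 is in the w row, so w leaves.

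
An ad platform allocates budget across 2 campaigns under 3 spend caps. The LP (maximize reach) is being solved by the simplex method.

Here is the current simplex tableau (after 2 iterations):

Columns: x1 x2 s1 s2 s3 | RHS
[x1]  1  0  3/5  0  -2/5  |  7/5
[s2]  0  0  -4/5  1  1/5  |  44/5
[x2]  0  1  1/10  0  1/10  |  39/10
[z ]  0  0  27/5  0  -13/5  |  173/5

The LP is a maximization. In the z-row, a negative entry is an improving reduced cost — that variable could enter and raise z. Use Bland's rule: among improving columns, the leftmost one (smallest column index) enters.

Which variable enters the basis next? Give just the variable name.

s3

Objective-row coefficients: x1: 0, x2: 0, s1: 27/5, s2: 0, s3: -13/5.
Improving columns: s3. Bland's rule picks the smallest column index → s3.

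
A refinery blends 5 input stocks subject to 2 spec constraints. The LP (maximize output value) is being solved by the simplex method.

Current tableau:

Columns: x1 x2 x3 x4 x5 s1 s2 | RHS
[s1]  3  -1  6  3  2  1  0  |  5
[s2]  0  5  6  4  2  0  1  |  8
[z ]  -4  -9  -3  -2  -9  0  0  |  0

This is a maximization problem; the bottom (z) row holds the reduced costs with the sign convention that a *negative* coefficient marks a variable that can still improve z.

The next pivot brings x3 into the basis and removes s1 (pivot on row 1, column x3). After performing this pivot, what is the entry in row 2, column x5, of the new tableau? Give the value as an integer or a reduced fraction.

Pivot element is row 1, column x3: 6.
Normalize row 1: new (row 1, x5) = 2/6 = 1/3.
row 2 ← row 2 − 6·(new row 1): 2 − 6·(1/3) = 0.

0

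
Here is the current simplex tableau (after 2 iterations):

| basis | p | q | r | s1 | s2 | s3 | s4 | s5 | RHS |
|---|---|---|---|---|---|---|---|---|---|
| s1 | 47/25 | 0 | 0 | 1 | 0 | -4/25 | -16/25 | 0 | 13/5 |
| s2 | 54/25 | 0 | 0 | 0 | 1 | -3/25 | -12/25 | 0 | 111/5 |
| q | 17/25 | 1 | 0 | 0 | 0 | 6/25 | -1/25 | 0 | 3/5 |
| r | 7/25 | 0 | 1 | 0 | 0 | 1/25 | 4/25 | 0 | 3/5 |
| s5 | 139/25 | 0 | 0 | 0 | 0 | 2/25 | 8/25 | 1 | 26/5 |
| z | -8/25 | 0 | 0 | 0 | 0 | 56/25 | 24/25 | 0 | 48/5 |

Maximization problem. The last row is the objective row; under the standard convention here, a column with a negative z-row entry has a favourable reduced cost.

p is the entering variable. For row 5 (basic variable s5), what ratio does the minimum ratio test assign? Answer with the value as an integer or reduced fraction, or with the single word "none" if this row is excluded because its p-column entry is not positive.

Ratio = RHS / (p entry) = (26/5) / (139/25) = 130/139.

130/139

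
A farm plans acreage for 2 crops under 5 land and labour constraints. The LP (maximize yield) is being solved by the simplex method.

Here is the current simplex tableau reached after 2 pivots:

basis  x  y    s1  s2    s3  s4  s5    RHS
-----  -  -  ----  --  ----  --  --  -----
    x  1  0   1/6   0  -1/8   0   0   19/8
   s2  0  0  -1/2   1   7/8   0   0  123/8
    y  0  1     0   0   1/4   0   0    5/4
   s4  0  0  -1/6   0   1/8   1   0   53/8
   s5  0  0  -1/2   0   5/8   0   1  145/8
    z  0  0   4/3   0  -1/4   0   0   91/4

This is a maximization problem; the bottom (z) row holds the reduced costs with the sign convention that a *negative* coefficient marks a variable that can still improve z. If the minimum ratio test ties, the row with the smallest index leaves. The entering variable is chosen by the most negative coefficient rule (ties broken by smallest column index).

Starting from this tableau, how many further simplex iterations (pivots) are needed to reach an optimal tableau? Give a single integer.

pivot: s3 in, y out → z = 24
No improving column remains; optimal.

1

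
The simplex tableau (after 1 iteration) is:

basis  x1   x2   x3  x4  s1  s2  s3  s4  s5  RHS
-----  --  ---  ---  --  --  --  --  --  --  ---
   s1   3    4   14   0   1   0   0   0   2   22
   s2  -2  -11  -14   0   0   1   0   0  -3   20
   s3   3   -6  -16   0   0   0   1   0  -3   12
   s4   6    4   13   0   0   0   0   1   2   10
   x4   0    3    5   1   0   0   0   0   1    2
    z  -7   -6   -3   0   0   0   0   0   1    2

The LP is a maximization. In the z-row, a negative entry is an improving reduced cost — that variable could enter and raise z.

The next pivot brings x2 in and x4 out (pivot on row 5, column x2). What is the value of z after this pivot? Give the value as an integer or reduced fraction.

Minimum ratio for x2: 2/3 = 2/3.
z changes by −(z-row coeff of x2)·ratio = −(-6)·(2/3) = 4.
New z = 2 + 4 = 6.

6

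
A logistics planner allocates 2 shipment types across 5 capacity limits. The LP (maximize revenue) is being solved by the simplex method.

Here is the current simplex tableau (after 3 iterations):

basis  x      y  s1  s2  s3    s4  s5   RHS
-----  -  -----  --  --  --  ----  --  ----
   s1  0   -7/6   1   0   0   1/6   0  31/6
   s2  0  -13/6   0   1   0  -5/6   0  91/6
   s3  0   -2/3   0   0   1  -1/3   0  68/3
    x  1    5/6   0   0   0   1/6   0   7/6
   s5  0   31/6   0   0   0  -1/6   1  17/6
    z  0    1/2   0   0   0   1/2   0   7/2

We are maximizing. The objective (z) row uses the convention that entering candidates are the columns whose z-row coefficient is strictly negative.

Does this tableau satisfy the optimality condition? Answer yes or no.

No objective-row coefficient is strictly negative, so no entering variable exists; the tableau is optimal.

yes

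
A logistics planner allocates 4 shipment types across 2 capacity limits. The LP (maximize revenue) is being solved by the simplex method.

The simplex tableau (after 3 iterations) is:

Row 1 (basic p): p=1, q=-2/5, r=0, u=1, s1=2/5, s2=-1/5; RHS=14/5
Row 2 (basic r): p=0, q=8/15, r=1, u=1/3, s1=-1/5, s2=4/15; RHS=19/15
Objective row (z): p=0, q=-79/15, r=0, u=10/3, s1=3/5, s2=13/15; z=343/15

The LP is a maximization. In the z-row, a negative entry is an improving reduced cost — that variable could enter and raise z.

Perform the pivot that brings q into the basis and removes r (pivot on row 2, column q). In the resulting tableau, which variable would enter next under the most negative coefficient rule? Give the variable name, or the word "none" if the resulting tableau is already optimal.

s1

Pivot element 8/15. New z-row = old z-row − (-79/15)·(row 2/(8/15)).
Updated z-row coefficients: p: 0, q: 0, r: 79/8, u: 53/8, s1: -11/8, s2: 7/2.
The most negative is -11/8 in column s1, so s1 would enter next.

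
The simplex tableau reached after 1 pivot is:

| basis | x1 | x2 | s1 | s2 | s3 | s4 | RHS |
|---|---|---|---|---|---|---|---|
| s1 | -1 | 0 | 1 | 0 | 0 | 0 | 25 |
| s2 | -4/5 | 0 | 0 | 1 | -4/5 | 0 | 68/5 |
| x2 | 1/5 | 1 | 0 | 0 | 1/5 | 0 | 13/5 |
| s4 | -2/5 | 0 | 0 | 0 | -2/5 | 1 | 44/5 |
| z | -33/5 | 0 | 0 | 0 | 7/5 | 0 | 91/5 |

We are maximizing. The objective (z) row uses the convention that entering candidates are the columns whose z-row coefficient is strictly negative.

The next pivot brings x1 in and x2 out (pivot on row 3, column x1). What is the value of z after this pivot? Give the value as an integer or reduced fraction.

104

Minimum ratio for x1: (13/5)/(1/5) = 13.
z changes by −(z-row coeff of x1)·ratio = −(-33/5)·13 = 429/5.
New z = 91/5 + (429/5) = 104.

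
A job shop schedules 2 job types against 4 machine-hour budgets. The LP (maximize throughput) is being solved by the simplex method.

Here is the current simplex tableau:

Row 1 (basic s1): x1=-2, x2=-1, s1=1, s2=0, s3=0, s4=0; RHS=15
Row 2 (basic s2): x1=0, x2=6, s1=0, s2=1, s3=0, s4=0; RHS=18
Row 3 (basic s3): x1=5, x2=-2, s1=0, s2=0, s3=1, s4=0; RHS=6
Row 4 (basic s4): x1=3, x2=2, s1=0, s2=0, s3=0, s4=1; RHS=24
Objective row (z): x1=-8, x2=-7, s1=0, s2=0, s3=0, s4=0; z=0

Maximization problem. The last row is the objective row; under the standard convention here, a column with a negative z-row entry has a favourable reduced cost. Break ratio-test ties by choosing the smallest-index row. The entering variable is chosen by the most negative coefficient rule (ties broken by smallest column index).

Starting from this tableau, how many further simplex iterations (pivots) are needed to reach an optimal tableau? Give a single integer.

2

pivot: x1 in, s3 out → z = 48/5
pivot: x2 in, s2 out → z = 201/5
No improving column remains; optimal.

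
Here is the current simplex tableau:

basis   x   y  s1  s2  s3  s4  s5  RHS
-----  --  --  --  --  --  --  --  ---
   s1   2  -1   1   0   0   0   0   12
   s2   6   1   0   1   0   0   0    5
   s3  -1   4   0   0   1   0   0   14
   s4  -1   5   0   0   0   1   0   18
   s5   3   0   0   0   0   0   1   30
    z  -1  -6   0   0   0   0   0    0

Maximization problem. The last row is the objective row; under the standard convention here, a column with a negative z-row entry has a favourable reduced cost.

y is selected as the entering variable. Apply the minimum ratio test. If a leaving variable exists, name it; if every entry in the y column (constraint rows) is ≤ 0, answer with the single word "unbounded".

Ratios: row 1 (s1): entry -1 ≤ 0, skip; row 2 (s2): 5/1 = 5; row 3 (s3): 14/4 = 7/2; row 4 (s4): 18/5 = 18/5; row 5 (s5): entry 0 ≤ 0, skip.
Minimum ratio is in the s3 row, so s3 leaves.

s3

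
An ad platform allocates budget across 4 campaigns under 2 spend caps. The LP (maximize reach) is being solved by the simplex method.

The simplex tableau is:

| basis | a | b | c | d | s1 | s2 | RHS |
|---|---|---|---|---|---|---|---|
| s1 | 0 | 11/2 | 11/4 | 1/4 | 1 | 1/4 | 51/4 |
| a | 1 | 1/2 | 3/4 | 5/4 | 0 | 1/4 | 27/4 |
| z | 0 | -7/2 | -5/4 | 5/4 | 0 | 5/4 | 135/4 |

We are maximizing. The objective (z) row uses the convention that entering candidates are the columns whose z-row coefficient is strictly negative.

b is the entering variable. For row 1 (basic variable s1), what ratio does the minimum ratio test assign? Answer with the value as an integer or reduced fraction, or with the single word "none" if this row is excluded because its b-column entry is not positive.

Ratio = RHS / (b entry) = (51/4) / (11/2) = 51/22.

51/22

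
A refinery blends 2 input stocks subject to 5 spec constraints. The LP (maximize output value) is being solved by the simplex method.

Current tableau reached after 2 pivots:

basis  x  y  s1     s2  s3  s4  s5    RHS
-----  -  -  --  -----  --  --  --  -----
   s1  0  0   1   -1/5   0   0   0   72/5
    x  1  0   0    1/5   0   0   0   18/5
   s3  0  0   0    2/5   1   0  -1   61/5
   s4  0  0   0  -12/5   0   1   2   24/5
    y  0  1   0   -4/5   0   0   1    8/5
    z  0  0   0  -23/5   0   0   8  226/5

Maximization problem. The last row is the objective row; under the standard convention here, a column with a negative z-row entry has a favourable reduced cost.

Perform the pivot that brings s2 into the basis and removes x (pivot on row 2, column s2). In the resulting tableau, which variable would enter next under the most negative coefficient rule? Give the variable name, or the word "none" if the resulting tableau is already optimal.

Pivot element 1/5. New z-row = old z-row − (-23/5)·(row 2/(1/5)).
Updated z-row coefficients: x: 23, y: 0, s1: 0, s2: 0, s3: 0, s4: 0, s5: 8.
No coefficient is strictly negative; the tableau after this pivot is optimal.

none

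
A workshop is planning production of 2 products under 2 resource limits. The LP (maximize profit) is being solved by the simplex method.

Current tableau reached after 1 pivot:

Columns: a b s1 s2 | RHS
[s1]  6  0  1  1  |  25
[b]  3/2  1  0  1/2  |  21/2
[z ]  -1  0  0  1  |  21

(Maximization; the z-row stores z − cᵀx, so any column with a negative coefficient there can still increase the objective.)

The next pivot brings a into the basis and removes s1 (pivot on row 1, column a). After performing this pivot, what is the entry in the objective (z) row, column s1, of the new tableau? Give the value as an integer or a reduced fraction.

1/6

Pivot element is row 1, column a: 6.
Normalize row 1: new (row 1, s1) = 1/6 = 1/6.
z-row ← z-row − (-1)·(new row 1): 0 − (-1)·(1/6) = 1/6.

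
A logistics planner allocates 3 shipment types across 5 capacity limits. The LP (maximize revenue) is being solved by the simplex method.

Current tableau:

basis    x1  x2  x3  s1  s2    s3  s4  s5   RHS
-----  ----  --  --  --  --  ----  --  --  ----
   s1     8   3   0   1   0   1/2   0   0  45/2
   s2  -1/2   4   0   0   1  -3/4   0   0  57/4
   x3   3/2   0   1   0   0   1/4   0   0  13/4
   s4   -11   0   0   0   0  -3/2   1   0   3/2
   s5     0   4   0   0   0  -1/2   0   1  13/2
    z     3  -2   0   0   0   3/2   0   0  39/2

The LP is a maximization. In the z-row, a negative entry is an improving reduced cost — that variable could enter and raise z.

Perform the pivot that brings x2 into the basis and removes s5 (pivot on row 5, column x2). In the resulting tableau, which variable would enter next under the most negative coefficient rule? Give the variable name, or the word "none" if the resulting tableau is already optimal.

none

Pivot element 4. New z-row = old z-row − (-2)·(row 5/4).
Updated z-row coefficients: x1: 3, x2: 0, x3: 0, s1: 0, s2: 0, s3: 5/4, s4: 0, s5: 1/2.
No coefficient is strictly negative; the tableau after this pivot is optimal.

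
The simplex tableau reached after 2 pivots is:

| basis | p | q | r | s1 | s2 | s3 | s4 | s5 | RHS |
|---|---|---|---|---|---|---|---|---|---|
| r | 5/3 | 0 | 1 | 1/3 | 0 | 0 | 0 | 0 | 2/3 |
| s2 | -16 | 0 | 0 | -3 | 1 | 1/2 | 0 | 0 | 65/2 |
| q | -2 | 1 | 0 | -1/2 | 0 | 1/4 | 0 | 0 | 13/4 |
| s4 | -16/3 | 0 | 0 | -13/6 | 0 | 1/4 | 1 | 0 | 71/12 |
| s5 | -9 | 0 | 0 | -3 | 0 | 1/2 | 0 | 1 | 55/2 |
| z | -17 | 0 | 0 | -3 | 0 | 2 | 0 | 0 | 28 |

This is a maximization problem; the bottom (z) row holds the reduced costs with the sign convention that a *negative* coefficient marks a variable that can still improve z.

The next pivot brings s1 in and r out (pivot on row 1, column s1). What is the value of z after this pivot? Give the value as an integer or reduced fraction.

34

Minimum ratio for s1: (2/3)/(1/3) = 2.
z changes by −(z-row coeff of s1)·ratio = −(-3)·2 = 6.
New z = 28 + 6 = 34.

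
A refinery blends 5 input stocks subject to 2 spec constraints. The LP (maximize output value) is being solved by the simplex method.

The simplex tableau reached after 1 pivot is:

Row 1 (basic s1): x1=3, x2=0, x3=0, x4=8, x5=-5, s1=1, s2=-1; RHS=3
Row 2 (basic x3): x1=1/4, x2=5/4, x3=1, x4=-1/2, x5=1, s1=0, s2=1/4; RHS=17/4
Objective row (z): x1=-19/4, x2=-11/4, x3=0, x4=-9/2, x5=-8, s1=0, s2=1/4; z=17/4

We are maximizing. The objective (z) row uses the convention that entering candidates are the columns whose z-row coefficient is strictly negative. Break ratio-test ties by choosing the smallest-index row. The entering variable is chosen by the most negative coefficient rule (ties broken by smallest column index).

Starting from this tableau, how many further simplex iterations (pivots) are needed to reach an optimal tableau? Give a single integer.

pivot: x5 in, x3 out → z = 153/4
pivot: x4 in, s1 out → z = 833/11
No improving column remains; optimal.

2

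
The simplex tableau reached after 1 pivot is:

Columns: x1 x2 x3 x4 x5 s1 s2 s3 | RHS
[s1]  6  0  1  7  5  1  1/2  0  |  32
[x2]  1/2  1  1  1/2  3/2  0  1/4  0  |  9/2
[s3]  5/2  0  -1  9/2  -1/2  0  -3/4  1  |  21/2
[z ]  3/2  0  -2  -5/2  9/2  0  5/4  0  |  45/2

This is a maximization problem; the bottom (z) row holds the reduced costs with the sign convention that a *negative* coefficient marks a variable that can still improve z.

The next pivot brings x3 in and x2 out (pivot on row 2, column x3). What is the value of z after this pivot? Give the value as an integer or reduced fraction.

Minimum ratio for x3: (9/2)/1 = 9/2.
z changes by −(z-row coeff of x3)·ratio = −(-2)·(9/2) = 9.
New z = 45/2 + 9 = 63/2.

63/2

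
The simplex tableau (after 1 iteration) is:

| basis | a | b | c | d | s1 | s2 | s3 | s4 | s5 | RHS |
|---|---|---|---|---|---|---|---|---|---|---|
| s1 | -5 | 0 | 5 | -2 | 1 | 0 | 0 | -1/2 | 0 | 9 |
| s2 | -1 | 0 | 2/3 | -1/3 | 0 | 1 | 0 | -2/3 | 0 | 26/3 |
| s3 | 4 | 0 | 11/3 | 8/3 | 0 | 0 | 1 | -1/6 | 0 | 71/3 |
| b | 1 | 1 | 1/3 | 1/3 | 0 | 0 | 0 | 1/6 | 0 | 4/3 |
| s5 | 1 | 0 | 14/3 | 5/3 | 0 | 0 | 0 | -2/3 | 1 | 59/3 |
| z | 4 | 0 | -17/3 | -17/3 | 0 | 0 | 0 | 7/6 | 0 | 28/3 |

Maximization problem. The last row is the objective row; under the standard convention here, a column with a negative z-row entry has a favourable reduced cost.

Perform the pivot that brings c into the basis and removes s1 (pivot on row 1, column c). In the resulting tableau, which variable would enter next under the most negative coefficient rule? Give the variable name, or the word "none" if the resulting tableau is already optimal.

Pivot element 5. New z-row = old z-row − (-17/3)·(row 1/5).
Updated z-row coefficients: a: -5/3, b: 0, c: 0, d: -119/15, s1: 17/15, s2: 0, s3: 0, s4: 3/5, s5: 0.
The most negative is -119/15 in column d, so d would enter next.

d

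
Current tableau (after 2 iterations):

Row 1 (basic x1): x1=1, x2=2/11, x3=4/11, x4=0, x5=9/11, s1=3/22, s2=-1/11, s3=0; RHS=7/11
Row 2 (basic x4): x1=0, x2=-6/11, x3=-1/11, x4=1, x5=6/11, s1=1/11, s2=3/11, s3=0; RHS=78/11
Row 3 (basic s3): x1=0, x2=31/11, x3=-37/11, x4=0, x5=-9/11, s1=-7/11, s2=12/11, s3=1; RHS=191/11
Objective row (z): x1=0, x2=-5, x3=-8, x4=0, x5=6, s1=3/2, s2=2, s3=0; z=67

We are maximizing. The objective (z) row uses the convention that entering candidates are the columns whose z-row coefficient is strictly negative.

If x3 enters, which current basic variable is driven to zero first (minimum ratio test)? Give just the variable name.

Ratios: row 1 (x1): (7/11)/(4/11) = 7/4; row 2 (x4): entry -1/11 ≤ 0, skip; row 3 (s3): entry -37/11 ≤ 0, skip.
Minimum ratio 7/4 is in the x1 row, so x1 leaves.

x1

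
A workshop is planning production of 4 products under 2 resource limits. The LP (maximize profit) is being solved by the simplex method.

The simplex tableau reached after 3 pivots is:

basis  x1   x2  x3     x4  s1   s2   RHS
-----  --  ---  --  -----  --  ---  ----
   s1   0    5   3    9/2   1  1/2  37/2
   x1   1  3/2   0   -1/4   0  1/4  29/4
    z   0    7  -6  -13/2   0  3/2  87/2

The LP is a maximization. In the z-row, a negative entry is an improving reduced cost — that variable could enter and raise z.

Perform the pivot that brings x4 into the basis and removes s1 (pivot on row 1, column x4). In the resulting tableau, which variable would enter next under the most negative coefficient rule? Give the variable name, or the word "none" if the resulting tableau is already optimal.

x3

Pivot element 9/2. New z-row = old z-row − (-13/2)·(row 1/(9/2)).
Updated z-row coefficients: x1: 0, x2: 128/9, x3: -5/3, x4: 0, s1: 13/9, s2: 20/9.
The most negative is -5/3 in column x3, so x3 would enter next.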